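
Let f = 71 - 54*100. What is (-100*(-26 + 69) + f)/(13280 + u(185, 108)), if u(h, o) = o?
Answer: -9629/13388 ≈ -0.71923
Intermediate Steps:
f = -5329 (f = 71 - 5400 = -5329)
(-100*(-26 + 69) + f)/(13280 + u(185, 108)) = (-100*(-26 + 69) - 5329)/(13280 + 108) = (-100*43 - 5329)/13388 = (-4300 - 5329)*(1/13388) = -9629*1/13388 = -9629/13388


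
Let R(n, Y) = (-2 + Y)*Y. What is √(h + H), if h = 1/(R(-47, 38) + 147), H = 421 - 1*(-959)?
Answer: √3167412015/1515 ≈ 37.148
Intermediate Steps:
R(n, Y) = Y*(-2 + Y)
H = 1380 (H = 421 + 959 = 1380)
h = 1/1515 (h = 1/(38*(-2 + 38) + 147) = 1/(38*36 + 147) = 1/(1368 + 147) = 1/1515 ≈ 0.00066007)
√(h + H) = √(1/1515 + 1380) = √(2090701/1515) = √3167412015/1515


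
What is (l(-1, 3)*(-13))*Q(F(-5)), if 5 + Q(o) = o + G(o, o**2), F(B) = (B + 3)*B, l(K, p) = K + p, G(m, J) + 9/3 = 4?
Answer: -156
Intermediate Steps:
G(m, J) = 1 (G(m, J) = -3 + 4 = 1)
F(B) = B*(3 + B) (F(B) = (3 + B)*B = B*(3 + B))
Q(o) = -4 + o (Q(o) = -5 + (o + 1) = -5 + (1 + o) = -4 + o)
(l(-1, 3)*(-13))*Q(F(-5)) = ((-1 + 3)*(-13))*(-4 - 5*(3 - 5)) = (2*(-13))*(-4 - 5*(-2)) = -26*(-4 + 10) = -26*6 = -156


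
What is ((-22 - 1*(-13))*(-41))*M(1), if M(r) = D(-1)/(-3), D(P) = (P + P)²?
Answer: -492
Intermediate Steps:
D(P) = 4*P² (D(P) = (2*P)² = 4*P²)
M(r) = -4/3 (M(r) = (4*(-1)²)/(-3) = (4*1)*(-⅓) = 4*(-⅓) = -4/3)
((-22 - 1*(-13))*(-41))*M(1) = ((-22 - 1*(-13))*(-41))*(-4/3) = ((-22 + 13)*(-41))*(-4/3) = -9*(-41)*(-4/3) = 369*(-4/3) = -492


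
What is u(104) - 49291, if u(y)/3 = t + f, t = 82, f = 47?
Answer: -48904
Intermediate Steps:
u(y) = 387 (u(y) = 3*(82 + 47) = 3*129 = 387)
u(104) - 49291 = 387 - 49291 = -48904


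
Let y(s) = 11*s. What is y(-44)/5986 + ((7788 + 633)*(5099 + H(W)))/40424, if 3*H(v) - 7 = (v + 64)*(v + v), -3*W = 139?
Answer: 516647466115/544450644 ≈ 948.93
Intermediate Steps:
W = -139/3 (W = -⅓*139 = -139/3 ≈ -46.333)
H(v) = 7/3 + 2*v*(64 + v)/3 (H(v) = 7/3 + ((v + 64)*(v + v))/3 = 7/3 + ((64 + v)*(2*v))/3 = 7/3 + (2*v*(64 + v))/3 = 7/3 + 2*v*(64 + v)/3)
y(-44)/5986 + ((7788 + 633)*(5099 + H(W)))/40424 = (11*(-44))/5986 + ((7788 + 633)*(5099 + (7/3 + 2*(-139/3)²/3 + (128/3)*(-139/3))))/40424 = -484*1/5986 + (8421*(5099 + (7/3 + (⅔)*(19321/9) - 17792/9)))*(1/40424) = -242/2993 + (8421*(5099 + (7/3 + 38642/27 - 17792/9)))*(1/40424) = -242/2993 + (8421*(5099 - 14671/27))*(1/40424) = -242/2993 + (8421*(123002/27))*(1/40424) = -242/2993 + (345266614/9)*(1/40424) = -242/2993 + 172633307/181908 = 516647466115/544450644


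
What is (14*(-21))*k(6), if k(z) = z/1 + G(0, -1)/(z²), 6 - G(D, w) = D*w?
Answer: -1813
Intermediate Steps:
G(D, w) = 6 - D*w
k(z) = z + 6/z² (k(z) = z/1 + (6 - 1*0*(-1))/(z²) = z*1 + (6 + 0)/z² = z + 6/z²)
(14*(-21))*k(6) = (14*(-21))*(6 + 6/6²) = -294*(6 + 6*(1/36)) = -294*(6 + ⅙) = -294*37/6 = -1813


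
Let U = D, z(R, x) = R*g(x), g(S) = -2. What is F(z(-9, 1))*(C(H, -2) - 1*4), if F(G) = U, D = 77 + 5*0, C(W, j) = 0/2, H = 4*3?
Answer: -308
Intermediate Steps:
H = 12
C(W, j) = 0 (C(W, j) = 0*(1/2) = 0)
z(R, x) = -2*R (z(R, x) = R*(-2) = -2*R)
D = 77 (D = 77 + 0 = 77)
U = 77
F(G) = 77
F(z(-9, 1))*(C(H, -2) - 1*4) = 77*(0 - 1*4) = 77*(0 - 4) = 77*(-4) = -308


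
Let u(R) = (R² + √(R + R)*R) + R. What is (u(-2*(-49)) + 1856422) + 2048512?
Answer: 3916008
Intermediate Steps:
u(R) = R + R² + √2*R^(3/2) (u(R) = (R² + √(2*R)*R) + R = (R² + (√2*√R)*R) + R = (R² + √2*R^(3/2)) + R = R + R² + √2*R^(3/2))
(u(-2*(-49)) + 1856422) + 2048512 = ((-2*(-49) + (-2*(-49))² + √2*(-2*(-49))^(3/2)) + 1856422) + 2048512 = ((98 + 98² + √2*98^(3/2)) + 1856422) + 2048512 = ((98 + 9604 + √2*(686*√2)) + 1856422) + 2048512 = ((98 + 9604 + 1372) + 1856422) + 2048512 = (11074 + 1856422) + 2048512 = 1867496 + 2048512 = 3916008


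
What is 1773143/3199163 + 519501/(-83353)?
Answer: -79693241536/14034728081 ≈ -5.6783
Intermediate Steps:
1773143/3199163 + 519501/(-83353) = 1773143*(1/3199163) + 519501*(-1/83353) = 1773143/3199163 - 519501/83353 = -79693241536/14034728081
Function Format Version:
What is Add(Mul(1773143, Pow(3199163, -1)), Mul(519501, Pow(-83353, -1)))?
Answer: Rational(-79693241536, 14034728081) ≈ -5.6783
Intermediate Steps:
Add(Mul(1773143, Pow(3199163, -1)), Mul(519501, Pow(-83353, -1))) = Add(Mul(1773143, Rational(1, 3199163)), Mul(519501, Rational(-1, 83353))) = Add(Rational(1773143, 3199163), Rational(-519501, 83353)) = Rational(-79693241536, 14034728081)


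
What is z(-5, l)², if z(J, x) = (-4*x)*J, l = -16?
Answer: 102400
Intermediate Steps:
z(J, x) = -4*J*x
z(-5, l)² = (-4*(-5)*(-16))² = (-320)² = 102400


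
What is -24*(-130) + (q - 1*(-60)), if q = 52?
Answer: 3232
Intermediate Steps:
-24*(-130) + (q - 1*(-60)) = -24*(-130) + (52 - 1*(-60)) = 3120 + (52 + 60) = 3120 + 112 = 3232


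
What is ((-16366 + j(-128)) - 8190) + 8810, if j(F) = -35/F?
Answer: -2015453/128 ≈ -15746.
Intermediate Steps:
((-16366 + j(-128)) - 8190) + 8810 = ((-16366 - 35/(-128)) - 8190) + 8810 = ((-16366 - 35*(-1/128)) - 8190) + 8810 = ((-16366 + 35/128) - 8190) + 8810 = (-2094813/128 - 8190) + 8810 = -3143133/128 + 8810 = -2015453/128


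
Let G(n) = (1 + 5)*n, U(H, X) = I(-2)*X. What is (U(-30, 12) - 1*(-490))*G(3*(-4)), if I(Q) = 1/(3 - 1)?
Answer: -35712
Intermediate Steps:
I(Q) = 1/2
U(H, X) = X/2
G(n) = 6*n
(U(-30, 12) - 1*(-490))*G(3*(-4)) = ((1/2)*12 - 1*(-490))*(6*(3*(-4))) = (6 + 490)*(6*(-12)) = 496*(-72) = -35712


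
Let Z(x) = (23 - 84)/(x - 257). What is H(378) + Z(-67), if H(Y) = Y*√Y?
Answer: 61/324 + 1134*√42 ≈ 7349.4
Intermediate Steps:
H(Y) = Y^(3/2)
Z(x) = -61/(-257 + x)
H(378) + Z(-67) = 378^(3/2) - 61/(-257 - 67) = 1134*√42 - 61/(-324) = 1134*√42 - 61*(-1/324) = 1134*√42 + 61/324 = 61/324 + 1134*√42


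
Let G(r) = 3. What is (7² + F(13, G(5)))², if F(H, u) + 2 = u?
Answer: 2500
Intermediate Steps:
F(H, u) = -2 + u
(7² + F(13, G(5)))² = (7² + (-2 + 3))² = (49 + 1)² = 50² = 2500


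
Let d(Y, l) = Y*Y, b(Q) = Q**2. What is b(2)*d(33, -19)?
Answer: 4356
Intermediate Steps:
d(Y, l) = Y**2
b(2)*d(33, -19) = 2**2*33**2 = 4*1089 = 4356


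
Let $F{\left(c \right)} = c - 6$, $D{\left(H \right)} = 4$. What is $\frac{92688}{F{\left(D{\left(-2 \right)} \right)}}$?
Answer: $-46344$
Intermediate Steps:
$F{\left(c \right)} = -6 + c$ ($F{\left(c \right)} = c - 6 = -6 + c$)
$\frac{92688}{F{\left(D{\left(-2 \right)} \right)}} = \frac{92688}{-6 + 4} = \frac{92688}{-2} = 92688 \left(- \frac{1}{2}\right) = -46344$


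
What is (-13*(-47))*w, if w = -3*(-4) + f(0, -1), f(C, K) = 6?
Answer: 10998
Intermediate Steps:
w = 18 (w = -3*(-4) + 6 = 12 + 6 = 18)
(-13*(-47))*w = -13*(-47)*18 = 611*18 = 10998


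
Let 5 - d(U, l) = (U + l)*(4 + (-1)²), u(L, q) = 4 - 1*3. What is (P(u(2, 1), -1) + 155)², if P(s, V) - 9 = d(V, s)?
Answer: 28561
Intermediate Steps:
u(L, q) = 1 (u(L, q) = 4 - 3 = 1)
d(U, l) = 5 - 5*U - 5*l (d(U, l) = 5 - (U + l)*(4 + (-1)²) = 5 - (U + l)*(4 + 1) = 5 - (U + l)*5 = 5 - (5*U + 5*l) = 5 + (-5*U - 5*l) = 5 - 5*U - 5*l)
P(s, V) = 14 - 5*V - 5*s (P(s, V) = 9 + (5 - 5*V - 5*s) = 14 - 5*V - 5*s)
(P(u(2, 1), -1) + 155)² = ((14 - 5*(-1) - 5*1) + 155)² = ((14 + 5 - 5) + 155)² = (14 + 155)² = 169² = 28561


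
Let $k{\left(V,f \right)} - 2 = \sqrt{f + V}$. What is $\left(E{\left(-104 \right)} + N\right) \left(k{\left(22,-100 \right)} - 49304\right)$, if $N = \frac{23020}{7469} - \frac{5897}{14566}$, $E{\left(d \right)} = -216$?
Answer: $\frac{52009400140317}{4945157} - \frac{23208121437 i \sqrt{78}}{108793454} \approx 1.0517 \cdot 10^{7} - 1884.0 i$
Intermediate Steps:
$k{\left(V,f \right)} = 2 + \sqrt{V + f}$ ($k{\left(V,f \right)} = 2 + \sqrt{f + V} = 2 + \sqrt{V + f}$)
$N = \frac{291264627}{108793454}$ ($N = 23020 \cdot \frac{1}{7469} - \frac{5897}{14566} = \frac{23020}{7469} - \frac{5897}{14566} = \frac{291264627}{108793454} \approx 2.6772$)
$\left(E{\left(-104 \right)} + N\right) \left(k{\left(22,-100 \right)} - 49304\right) = \left(-216 + \frac{291264627}{108793454}\right) \left(\left(2 + \sqrt{22 - 100}\right) - 49304\right) = - \frac{23208121437 \left(\left(2 + \sqrt{-78}\right) - 49304\right)}{108793454} = - \frac{23208121437 \left(\left(2 + i \sqrt{78}\right) - 49304\right)}{108793454} = - \frac{23208121437 \left(-49302 + i \sqrt{78}\right)}{108793454} = \frac{52009400140317}{4945157} - \frac{23208121437 i \sqrt{78}}{108793454}$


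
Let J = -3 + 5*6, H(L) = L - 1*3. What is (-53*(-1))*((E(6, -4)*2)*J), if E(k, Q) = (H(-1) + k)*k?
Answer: 34344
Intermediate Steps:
H(L) = -3 + L (H(L) = L - 3 = -3 + L)
J = 27 (J = -3 + 30 = 27)
E(k, Q) = k*(-4 + k) (E(k, Q) = ((-3 - 1) + k)*k = (-4 + k)*k = k*(-4 + k))
(-53*(-1))*((E(6, -4)*2)*J) = (-53*(-1))*(((6*(-4 + 6))*2)*27) = 53*(((6*2)*2)*27) = 53*((12*2)*27) = 53*(24*27) = 53*648 = 34344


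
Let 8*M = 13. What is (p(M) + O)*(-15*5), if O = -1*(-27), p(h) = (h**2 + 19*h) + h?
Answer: -298275/64 ≈ -4660.5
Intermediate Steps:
M = 13/8 (M = (1/8)*13 = 13/8 ≈ 1.6250)
p(h) = h**2 + 20*h
O = 27
(p(M) + O)*(-15*5) = (13*(20 + 13/8)/8 + 27)*(-15*5) = ((13/8)*(173/8) + 27)*(-75) = (2249/64 + 27)*(-75) = (3977/64)*(-75) = -298275/64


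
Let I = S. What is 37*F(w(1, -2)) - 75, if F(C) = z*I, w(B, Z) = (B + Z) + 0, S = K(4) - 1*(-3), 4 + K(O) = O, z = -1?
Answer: -186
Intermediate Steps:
K(O) = -4 + O
S = 3 (S = (-4 + 4) - 1*(-3) = 0 + 3 = 3)
I = 3
w(B, Z) = B + Z
F(C) = -3 (F(C) = -1*3 = -3)
37*F(w(1, -2)) - 75 = 37*(-3) - 75 = -111 - 75 = -186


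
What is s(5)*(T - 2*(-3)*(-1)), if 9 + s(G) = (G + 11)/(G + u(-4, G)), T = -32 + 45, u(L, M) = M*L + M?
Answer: -371/5 ≈ -74.200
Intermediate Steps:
u(L, M) = M + L*M (u(L, M) = L*M + M = M + L*M)
T = 13
s(G) = -9 - (11 + G)/(2*G) (s(G) = -9 + (G + 11)/(G + G*(1 - 4)) = -9 + (11 + G)/(G + G*(-3)) = -9 + (11 + G)/(G - 3*G) = -9 + (11 + G)/((-2*G)) = -9 + (11 + G)*(-1/(2*G)) = -9 - (11 + G)/(2*G))
s(5)*(T - 2*(-3)*(-1)) = ((½)*(-11 - 19*5)/5)*(13 - 2*(-3)*(-1)) = ((½)*(⅕)*(-11 - 95))*(13 + 6*(-1)) = ((½)*(⅕)*(-106))*(13 - 6) = -53/5*7 = -371/5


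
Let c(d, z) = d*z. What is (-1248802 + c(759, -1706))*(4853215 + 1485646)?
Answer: -16123881815816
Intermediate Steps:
(-1248802 + c(759, -1706))*(4853215 + 1485646) = (-1248802 + 759*(-1706))*(4853215 + 1485646) = (-1248802 - 1294854)*6338861 = -2543656*6338861 = -16123881815816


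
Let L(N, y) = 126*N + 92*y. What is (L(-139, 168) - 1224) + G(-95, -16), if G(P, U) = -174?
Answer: -3456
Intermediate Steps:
L(N, y) = 92*y + 126*N
(L(-139, 168) - 1224) + G(-95, -16) = ((92*168 + 126*(-139)) - 1224) - 174 = ((15456 - 17514) - 1224) - 174 = (-2058 - 1224) - 174 = -3282 - 174 = -3456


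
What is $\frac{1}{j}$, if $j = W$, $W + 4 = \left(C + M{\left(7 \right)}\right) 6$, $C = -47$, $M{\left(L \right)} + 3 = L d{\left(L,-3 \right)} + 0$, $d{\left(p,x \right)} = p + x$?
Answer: $- \frac{1}{136} \approx -0.0073529$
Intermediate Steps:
$M{\left(L \right)} = -3 + L \left(-3 + L\right)$ ($M{\left(L \right)} = -3 + \left(L \left(L - 3\right) + 0\right) = -3 + \left(L \left(-3 + L\right) + 0\right) = -3 + L \left(-3 + L\right)$)
$W = -136$ ($W = -4 + \left(-47 - \left(3 - 7 \left(-3 + 7\right)\right)\right) 6 = -4 + \left(-47 + \left(-3 + 7 \cdot 4\right)\right) 6 = -4 + \left(-47 + \left(-3 + 28\right)\right) 6 = -4 + \left(-47 + 25\right) 6 = -4 - 132 = -136$)
$j = -136$
$\frac{1}{j} = \frac{1}{-136} = - \frac{1}{136}$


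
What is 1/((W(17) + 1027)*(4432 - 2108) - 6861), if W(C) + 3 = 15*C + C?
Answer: 1/3005043 ≈ 3.3277e-7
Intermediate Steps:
W(C) = -3 + 16*C (W(C) = -3 + (15*C + C) = -3 + 16*C)
1/((W(17) + 1027)*(4432 - 2108) - 6861) = 1/(((-3 + 16*17) + 1027)*(4432 - 2108) - 6861) = 1/(((-3 + 272) + 1027)*2324 - 6861) = 1/((269 + 1027)*2324 - 6861) = 1/(1296*2324 - 6861) = 1/(3011904 - 6861) = 1/3005043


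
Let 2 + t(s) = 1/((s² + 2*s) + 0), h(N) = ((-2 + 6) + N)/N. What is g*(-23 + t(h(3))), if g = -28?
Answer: 9064/13 ≈ 697.23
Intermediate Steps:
h(N) = (4 + N)/N
t(s) = -2 + 1/(s² + 2*s) (t(s) = -2 + 1/((s² + 2*s) + 0) = -2 + 1/(s² + 2*s))
g*(-23 + t(h(3))) = -28*(-23 + (1 - 4*(4 + 3)/3 - 2*(4 + 3)²/9)/((((4 + 3)/3))*(2 + (4 + 3)/3))) = -28*(-23 + (1 - 4*7/3 - 2*((⅓)*7)²)/((((⅓)*7))*(2 + (⅓)*7))) = -28*(-23 + (1 - 4*7/3 - 2*(7/3)²)/((7/3)*(2 + 7/3))) = -28*(-23 + 3*(1 - 28/3 - 2*49/9)/(7*(13/3))) = -28*(-23 + (3/7)*(3/13)*(1 - 28/3 - 98/9)) = -28*(-23 + (3/7)*(3/13)*(-173/9)) = -28*(-23 - 173/91) = -28*(-2266/91) = 9064/13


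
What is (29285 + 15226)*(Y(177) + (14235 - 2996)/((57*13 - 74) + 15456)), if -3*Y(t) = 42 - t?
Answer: 32794547514/16123 ≈ 2.0340e+6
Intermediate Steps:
Y(t) = -14 + t/3 (Y(t) = -(42 - t)/3 = -14 + t/3)
(29285 + 15226)*(Y(177) + (14235 - 2996)/((57*13 - 74) + 15456)) = (29285 + 15226)*((-14 + (⅓)*177) + (14235 - 2996)/((57*13 - 74) + 15456)) = 44511*((-14 + 59) + 11239/((741 - 74) + 15456)) = 44511*(45 + 11239/(667 + 15456)) = 44511*(45 + 11239/16123) = 44511*(736774/16123) = 32794547514/16123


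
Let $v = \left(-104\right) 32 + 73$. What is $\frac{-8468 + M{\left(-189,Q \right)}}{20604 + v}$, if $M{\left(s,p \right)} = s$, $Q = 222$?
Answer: $- \frac{8657}{17349} \approx -0.49899$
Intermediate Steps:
$v = -3255$ ($v = -3328 + 73 = -3255$)
$\frac{-8468 + M{\left(-189,Q \right)}}{20604 + v} = \frac{-8468 - 189}{20604 - 3255} = - \frac{8657}{17349}$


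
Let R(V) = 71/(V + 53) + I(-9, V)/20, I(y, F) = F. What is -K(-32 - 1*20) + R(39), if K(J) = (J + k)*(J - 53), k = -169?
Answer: -2668262/115 ≈ -23202.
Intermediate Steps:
K(J) = (-169 + J)*(-53 + J) (K(J) = (J - 169)*(J - 53) = (-169 + J)*(-53 + J))
R(V) = 71/(53 + V) + V/20 (R(V) = 71/(V + 53) + V/20 = 71/(53 + V) + V*(1/20) = 71/(53 + V) + V/20)
-K(-32 - 1*20) + R(39) = -(8957 + (-32 - 1*20)² - 222*(-32 - 1*20)) + (1420 + 39² + 53*39)/(20*(53 + 39)) = -(8957 + (-32 - 20)² - 222*(-32 - 20)) + (1/20)*(1420 + 1521 + 2067)/92 = -(8957 + (-52)² - 222*(-52)) + (1/20)*(1/92)*5008 = -(8957 + 2704 + 11544) + 313/115 = -1*23205 + 313/115 = -23205 + 313/115 = -2668262/115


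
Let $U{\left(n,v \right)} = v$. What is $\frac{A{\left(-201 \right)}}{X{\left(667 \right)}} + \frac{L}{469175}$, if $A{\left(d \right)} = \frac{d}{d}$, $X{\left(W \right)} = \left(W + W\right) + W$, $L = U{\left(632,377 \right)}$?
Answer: $\frac{1223552}{938819175} \approx 0.0013033$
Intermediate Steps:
$L = 377$
$X{\left(W \right)} = 3 W$ ($X{\left(W \right)} = 2 W + W = 3 W$)
$A{\left(d \right)} = 1$
$\frac{A{\left(-201 \right)}}{X{\left(667 \right)}} + \frac{L}{469175} = 1 \frac{1}{3 \cdot 667} + \frac{377}{469175} = 1 \cdot \frac{1}{2001} + 377 \cdot \frac{1}{469175} = 1 \cdot \frac{1}{2001} + \frac{377}{469175} = \frac{1}{2001} + \frac{377}{469175} = \frac{1223552}{938819175}$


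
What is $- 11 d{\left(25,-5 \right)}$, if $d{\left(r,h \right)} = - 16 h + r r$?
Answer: $-7755$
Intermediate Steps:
$d{\left(r,h \right)} = r^{2} - 16 h$ ($d{\left(r,h \right)} = - 16 h + r^{2} = r^{2} - 16 h$)
$- 11 d{\left(25,-5 \right)} = - 11 \left(25^{2} - -80\right) = - 11 \left(625 + 80\right) = \left(-11\right) 705 = -7755$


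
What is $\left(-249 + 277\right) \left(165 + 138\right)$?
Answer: $8484$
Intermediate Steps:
$\left(-249 + 277\right) \left(165 + 138\right) = 28 \cdot 303 = 8484$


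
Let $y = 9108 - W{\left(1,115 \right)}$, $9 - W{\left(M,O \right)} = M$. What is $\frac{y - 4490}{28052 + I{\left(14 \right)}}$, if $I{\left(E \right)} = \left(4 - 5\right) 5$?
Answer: $\frac{4610}{28047} \approx 0.16437$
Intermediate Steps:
$W{\left(M,O \right)} = 9 - M$
$I{\left(E \right)} = -5$ ($I{\left(E \right)} = \left(-1\right) 5 = -5$)
$y = 9100$ ($y = 9108 - \left(9 - 1\right) = 9108 - 8 = 9100$)
$\frac{y - 4490}{28052 + I{\left(14 \right)}} = \frac{9100 - 4490}{28052 - 5} = \frac{4610}{28047}$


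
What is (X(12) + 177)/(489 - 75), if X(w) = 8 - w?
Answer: 173/414 ≈ 0.41787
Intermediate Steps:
(X(12) + 177)/(489 - 75) = ((8 - 1*12) + 177)/(489 - 75) = ((8 - 12) + 177)/414 = (-4 + 177)*(1/414) = 173*(1/414) = 173/414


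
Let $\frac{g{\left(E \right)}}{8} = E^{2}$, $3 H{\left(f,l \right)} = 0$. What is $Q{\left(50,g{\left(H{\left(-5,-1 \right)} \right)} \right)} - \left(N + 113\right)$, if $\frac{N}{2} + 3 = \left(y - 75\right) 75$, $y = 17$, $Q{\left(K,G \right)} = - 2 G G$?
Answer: $8593$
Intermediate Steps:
$H{\left(f,l \right)} = 0$ ($H{\left(f,l \right)} = \frac{1}{3} \cdot 0 = 0$)
$g{\left(E \right)} = 8 E^{2}$
$Q{\left(K,G \right)} = - 2 G^{2}$
$N = -8706$ ($N = -6 + 2 \left(17 - 75\right) 75 = -6 + 2 \left(\left(-58\right) 75\right) = -6 + 2 \left(-4350\right) = -6 - 8700 = -8706$)
$Q{\left(50,g{\left(H{\left(-5,-1 \right)} \right)} \right)} - \left(N + 113\right) = - 2 \left(8 \cdot 0^{2}\right)^{2} - \left(-8706 + 113\right) = - 2 \left(8 \cdot 0\right)^{2} - -8593 = - 2 \cdot 0^{2} + 8593 = \left(-2\right) 0 + 8593 = 0 + 8593 = 8593$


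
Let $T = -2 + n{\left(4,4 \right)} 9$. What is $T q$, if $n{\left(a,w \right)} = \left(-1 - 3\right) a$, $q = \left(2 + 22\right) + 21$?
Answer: $-6570$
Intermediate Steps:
$q = 45$ ($q = 24 + 21 = 45$)
$n{\left(a,w \right)} = - 4 a$
$T = -146$ ($T = -2 + \left(-4\right) 4 \cdot 9 = -2 - 144 = -146$)
$T q = \left(-146\right) 45 = -6570$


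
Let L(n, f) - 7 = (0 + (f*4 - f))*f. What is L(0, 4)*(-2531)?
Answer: -139205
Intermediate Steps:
L(n, f) = 7 + 3*f² (L(n, f) = 7 + (0 + (f*4 - f))*f = 7 + (0 + (4*f - f))*f = 7 + (0 + 3*f)*f = 7 + (3*f)*f = 7 + 3*f²)
L(0, 4)*(-2531) = (7 + 3*4²)*(-2531) = (7 + 3*16)*(-2531) = (7 + 48)*(-2531) = 55*(-2531) = -139205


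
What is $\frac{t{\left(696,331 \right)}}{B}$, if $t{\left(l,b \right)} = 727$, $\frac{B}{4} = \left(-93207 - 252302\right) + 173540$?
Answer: $- \frac{727}{687876} \approx -0.0010569$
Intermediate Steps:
$B = -687876$ ($B = 4 \left(\left(-93207 - 252302\right) + 173540\right) = 4 \left(-345509 + 173540\right) = 4 \left(-171969\right) = -687876$)
$\frac{t{\left(696,331 \right)}}{B} = \frac{727}{-687876} = 727 \left(- \frac{1}{687876}\right) = - \frac{727}{687876}$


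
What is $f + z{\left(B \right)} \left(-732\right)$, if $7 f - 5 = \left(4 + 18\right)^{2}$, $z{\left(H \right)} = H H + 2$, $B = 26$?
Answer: $- \frac{3473583}{7} \approx -4.9623 \cdot 10^{5}$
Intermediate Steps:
$z{\left(H \right)} = 2 + H^{2}$ ($z{\left(H \right)} = H^{2} + 2 = 2 + H^{2}$)
$f = \frac{489}{7}$ ($f = \frac{5}{7} + \frac{\left(4 + 18\right)^{2}}{7} = \frac{5}{7} + \frac{22^{2}}{7} = \frac{5}{7} + \frac{1}{7} \cdot 484 = \frac{5}{7} + \frac{484}{7} = \frac{489}{7} \approx 69.857$)
$f + z{\left(B \right)} \left(-732\right) = \frac{489}{7} + \left(2 + 26^{2}\right) \left(-732\right) = \frac{489}{7} + \left(2 + 676\right) \left(-732\right) = \frac{489}{7} + 678 \left(-732\right) = \frac{489}{7} - 496296 = - \frac{3473583}{7}$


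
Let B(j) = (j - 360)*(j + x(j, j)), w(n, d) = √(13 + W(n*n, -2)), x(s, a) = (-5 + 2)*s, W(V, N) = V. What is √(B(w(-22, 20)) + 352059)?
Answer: √(351065 + 720*√497) ≈ 605.90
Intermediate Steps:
x(s, a) = -3*s
w(n, d) = √(13 + n²) (w(n, d) = √(13 + n*n) = √(13 + n²))
B(j) = -2*j*(-360 + j) (B(j) = (j - 360)*(j - 3*j) = (-360 + j)*(-2*j) = -2*j*(-360 + j))
√(B(w(-22, 20)) + 352059) = √(2*√(13 + (-22)²)*(360 - √(13 + (-22)²)) + 352059) = √(2*√(13 + 484)*(360 - √(13 + 484)) + 352059) = √(2*√497*(360 - √497) + 352059) = √(352059 + 2*√497*(360 - √497))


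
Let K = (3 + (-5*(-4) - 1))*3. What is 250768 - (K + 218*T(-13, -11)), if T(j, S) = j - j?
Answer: 250702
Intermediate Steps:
T(j, S) = 0
K = 66 (K = (3 + (20 - 1))*3 = (3 + 19)*3 = 22*3 = 66)
250768 - (K + 218*T(-13, -11)) = 250768 - (66 + 218*0) = 250768 - (66 + 0) = 250768 - 1*66 = 250768 - 66 = 250702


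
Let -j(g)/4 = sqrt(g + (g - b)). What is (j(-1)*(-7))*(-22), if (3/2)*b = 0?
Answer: -616*I*sqrt(2) ≈ -871.16*I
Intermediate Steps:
b = 0 (b = (2/3)*0 = 0)
j(g) = -4*sqrt(2)*sqrt(g) (j(g) = -4*sqrt(g + (g - 1*0)) = -4*sqrt(g + (g + 0)) = -4*sqrt(g + g) = -4*sqrt(2)*sqrt(g))
(j(-1)*(-7))*(-22) = (-4*sqrt(2)*sqrt(-1)*(-7))*(-22) = (-4*sqrt(2)*I*(-7))*(-22) = (-4*I*sqrt(2)*(-7))*(-22) = (28*I*sqrt(2))*(-22) = -616*I*sqrt(2)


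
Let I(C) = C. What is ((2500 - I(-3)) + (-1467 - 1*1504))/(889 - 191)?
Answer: -234/349 ≈ -0.67049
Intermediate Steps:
((2500 - I(-3)) + (-1467 - 1*1504))/(889 - 191) = ((2500 - 1*(-3)) + (-1467 - 1*1504))/(889 - 191) = ((2500 + 3) + (-1467 - 1504))/698 = (2503 - 2971)*(1/698) = -468*1/698 = -234/349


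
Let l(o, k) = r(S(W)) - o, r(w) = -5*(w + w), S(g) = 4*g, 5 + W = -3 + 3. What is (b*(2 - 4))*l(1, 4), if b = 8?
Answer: -3184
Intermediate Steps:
W = -5 (W = -5 + (-3 + 3) = -5 + 0 = -5)
r(w) = -10*w
l(o, k) = 200 - o (l(o, k) = -40*(-5) - o = -10*(-20) - o = 200 - o)
(b*(2 - 4))*l(1, 4) = (8*(2 - 4))*(200 - 1*1) = (8*(-2))*(200 - 1) = -16*199 = -3184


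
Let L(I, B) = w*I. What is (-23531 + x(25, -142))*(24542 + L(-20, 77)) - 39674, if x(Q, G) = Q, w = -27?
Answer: -589617166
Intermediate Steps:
L(I, B) = -27*I
(-23531 + x(25, -142))*(24542 + L(-20, 77)) - 39674 = (-23531 + 25)*(24542 - 27*(-20)) - 39674 = -23506*(24542 + 540) - 39674 = -23506*25082 - 39674 = -589577492 - 39674 = -589617166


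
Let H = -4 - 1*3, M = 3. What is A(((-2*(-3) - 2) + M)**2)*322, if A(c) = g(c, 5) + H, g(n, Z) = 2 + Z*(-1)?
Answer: -3220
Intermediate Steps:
g(n, Z) = 2 - Z
H = -7 (H = -4 - 3 = -7)
A(c) = -10 (A(c) = (2 - 1*5) - 7 = (2 - 5) - 7 = -3 - 7 = -10)
A(((-2*(-3) - 2) + M)**2)*322 = -10*322 = -3220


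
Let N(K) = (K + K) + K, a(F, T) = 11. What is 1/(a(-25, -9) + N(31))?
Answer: 1/104 ≈ 0.0096154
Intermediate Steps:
N(K) = 3*K (N(K) = 2*K + K = 3*K)
1/(a(-25, -9) + N(31)) = 1/(11 + 3*31) = 1/(11 + 93) = 1/104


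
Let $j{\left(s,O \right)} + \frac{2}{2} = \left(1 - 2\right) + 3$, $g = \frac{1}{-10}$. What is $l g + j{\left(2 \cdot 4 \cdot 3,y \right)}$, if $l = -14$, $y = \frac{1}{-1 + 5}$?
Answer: $\frac{12}{5} \approx 2.4$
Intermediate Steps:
$y = \frac{1}{4} \approx 0.25$
$g = - \frac{1}{10} \approx -0.1$
$j{\left(s,O \right)} = 1$ ($j{\left(s,O \right)} = -1 + \left(\left(1 - 2\right) + 3\right) = -1 + \left(-1 + 3\right) = -1 + 2 = 1$)
$l g + j{\left(2 \cdot 4 \cdot 3,y \right)} = \left(-14\right) \left(- \frac{1}{10}\right) + 1 = \frac{7}{5} + 1 = \frac{12}{5}$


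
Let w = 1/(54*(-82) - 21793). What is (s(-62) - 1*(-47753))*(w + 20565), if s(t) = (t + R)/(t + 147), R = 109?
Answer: 2188782353188928/2228785 ≈ 9.8205e+8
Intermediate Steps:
s(t) = (109 + t)/(147 + t) (s(t) = (t + 109)/(t + 147) = (109 + t)/(147 + t))
w = -1/26221 (w = 1/(-4428 - 21793) = 1/(-26221) = -1/26221 ≈ -3.8137e-5)
(s(-62) - 1*(-47753))*(w + 20565) = ((109 - 62)/(147 - 62) - 1*(-47753))*(-1/26221 + 20565) = (47/85 + 47753)*(539234864/26221) = (4059052/85)*(539234864/26221) = 2188782353188928/2228785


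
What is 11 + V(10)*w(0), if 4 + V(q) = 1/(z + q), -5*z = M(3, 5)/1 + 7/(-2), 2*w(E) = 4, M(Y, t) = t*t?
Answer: 191/57 ≈ 3.3509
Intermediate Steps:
M(Y, t) = t**2
w(E) = 2 (w(E) = (1/2)*4 = 2)
z = -43/10 (z = -(5**2/1 + 7/(-2))/5 = -(25*1 + 7*(-1/2))/5 = -(25 - 7/2)/5 = -1/5*43/2 = -43/10 ≈ -4.3000)
V(q) = -4 + 1/(-43/10 + q)
11 + V(10)*w(0) = 11 + (2*(91 - 20*10)/(-43 + 10*10))*2 = 11 + (2*(91 - 200)/(-43 + 100))*2 = 11 + (2*(-109)/57)*2 = 11 + (2*(1/57)*(-109))*2 = 11 - 218/57*2 = 11 - 436/57 = 191/57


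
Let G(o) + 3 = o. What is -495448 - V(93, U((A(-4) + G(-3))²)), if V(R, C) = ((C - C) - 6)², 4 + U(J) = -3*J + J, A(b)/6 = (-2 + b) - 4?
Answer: -495484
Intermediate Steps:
G(o) = -3 + o
A(b) = -36 + 6*b (A(b) = 6*((-2 + b) - 4) = 6*(-6 + b) = -36 + 6*b)
U(J) = -4 - 2*J (U(J) = -4 + (-3*J + J) = -4 - 2*J)
V(R, C) = 36 (V(R, C) = (0 - 6)² = (-6)² = 36)
-495448 - V(93, U((A(-4) + G(-3))²)) = -495448 - 1*36 = -495448 - 36 = -495484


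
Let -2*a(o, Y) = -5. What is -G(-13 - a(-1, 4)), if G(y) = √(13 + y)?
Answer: -I*√10/2 ≈ -1.5811*I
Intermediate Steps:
a(o, Y) = 5/2 (a(o, Y) = -½*(-5) = 5/2)
-G(-13 - a(-1, 4)) = -√(13 + (-13 - 1*5/2)) = -√(13 + (-13 - 5/2)) = -√(13 - 31/2) = -√(-5/2) = -I*√10/2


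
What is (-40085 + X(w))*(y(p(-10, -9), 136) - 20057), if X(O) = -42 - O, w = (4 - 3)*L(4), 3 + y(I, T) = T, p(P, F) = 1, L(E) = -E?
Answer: 799410652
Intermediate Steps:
y(I, T) = -3 + T
w = -4 (w = (4 - 3)*(-1*4) = 1*(-4) = -4)
(-40085 + X(w))*(y(p(-10, -9), 136) - 20057) = (-40085 + (-42 - 1*(-4)))*((-3 + 136) - 20057) = (-40085 + (-42 + 4))*(133 - 20057) = (-40085 - 38)*(-19924) = -40123*(-19924) = 799410652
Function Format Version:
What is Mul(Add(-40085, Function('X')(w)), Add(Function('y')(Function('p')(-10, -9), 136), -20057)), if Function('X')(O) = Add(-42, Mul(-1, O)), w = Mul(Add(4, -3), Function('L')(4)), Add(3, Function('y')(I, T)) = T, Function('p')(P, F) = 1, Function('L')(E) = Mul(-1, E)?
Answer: 799410652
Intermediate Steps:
Function('y')(I, T) = Add(-3, T)
w = -4 (w = Mul(Add(4, -3), Mul(-1, 4)) = Mul(1, -4) = -4)
Mul(Add(-40085, Function('X')(w)), Add(Function('y')(Function('p')(-10, -9), 136), -20057)) = Mul(Add(-40085, Add(-42, Mul(-1, -4))), Add(Add(-3, 136), -20057)) = Mul(Add(-40085, Add(-42, 4)), Add(133, -20057)) = Mul(Add(-40085, -38), -19924) = Mul(-40123, -19924) = 799410652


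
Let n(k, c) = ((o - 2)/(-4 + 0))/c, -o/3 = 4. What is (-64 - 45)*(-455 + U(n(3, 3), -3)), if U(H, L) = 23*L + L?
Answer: 57443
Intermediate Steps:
o = -12 (o = -3*4 = -12)
n(k, c) = 7/(2*c) (n(k, c) = ((-12 - 2)/(-4 + 0))/c = (-14/(-4))/c = (-14*(-¼))/c = 7/(2*c))
U(H, L) = 24*L
(-64 - 45)*(-455 + U(n(3, 3), -3)) = (-64 - 45)*(-455 + 24*(-3)) = -109*(-455 - 72) = -109*(-527) = 57443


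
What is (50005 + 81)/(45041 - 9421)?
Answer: 25043/17810 ≈ 1.4061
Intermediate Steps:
(50005 + 81)/(45041 - 9421) = 50086/35620 = 50086*(1/35620) = 25043/17810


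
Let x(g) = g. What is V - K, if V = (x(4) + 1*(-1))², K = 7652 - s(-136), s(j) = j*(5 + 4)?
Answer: -8867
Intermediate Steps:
s(j) = 9*j (s(j) = j*9 = 9*j)
K = 8876 (K = 7652 - 9*(-136) = 7652 - 1*(-1224) = 7652 + 1224 = 8876)
V = 9 (V = (4 + 1*(-1))² = (4 - 1)² = 3² = 9)
V - K = 9 - 1*8876 = 9 - 8876 = -8867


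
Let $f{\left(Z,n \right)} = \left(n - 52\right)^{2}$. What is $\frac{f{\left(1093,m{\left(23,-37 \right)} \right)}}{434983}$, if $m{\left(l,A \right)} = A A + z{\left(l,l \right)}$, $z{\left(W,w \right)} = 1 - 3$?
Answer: $\frac{1729225}{434983} \approx 3.9754$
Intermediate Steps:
$z{\left(W,w \right)} = -2$ ($z{\left(W,w \right)} = 1 - 3 = -2$)
$m{\left(l,A \right)} = -2 + A^{2}$ ($m{\left(l,A \right)} = A A - 2 = A^{2} - 2 = -2 + A^{2}$)
$f{\left(Z,n \right)} = \left(-52 + n\right)^{2}$
$\frac{f{\left(1093,m{\left(23,-37 \right)} \right)}}{434983} = \frac{\left(-52 - \left(2 - \left(-37\right)^{2}\right)\right)^{2}}{434983} = \left(-52 + \left(-2 + 1369\right)\right)^{2} \cdot \frac{1}{434983} = \left(-52 + 1367\right)^{2} \cdot \frac{1}{434983} = 1315^{2} \cdot \frac{1}{434983} = 1729225 \cdot \frac{1}{434983} = \frac{1729225}{434983}$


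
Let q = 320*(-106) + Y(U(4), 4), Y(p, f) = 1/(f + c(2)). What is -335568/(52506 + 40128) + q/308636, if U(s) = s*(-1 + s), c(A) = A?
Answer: -106710495089/28590187224 ≈ -3.7324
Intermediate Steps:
Y(p, f) = 1/(2 + f) (Y(p, f) = 1/(f + 2) = 1/(2 + f))
q = -203519/6 (q = 320*(-106) + 1/(2 + 4) = -33920 + 1/6 = -33920 + ⅙ = -203519/6 ≈ -33920.)
-335568/(52506 + 40128) + q/308636 = -335568/(52506 + 40128) - 203519/6/308636 = -335568/92634 - 203519/6*1/308636 = -335568*1/92634 - 203519/1851816 = -55928/15439 - 203519/1851816 = -106710495089/28590187224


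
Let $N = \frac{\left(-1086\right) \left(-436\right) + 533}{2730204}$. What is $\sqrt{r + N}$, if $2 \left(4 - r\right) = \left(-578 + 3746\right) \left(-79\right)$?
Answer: $\frac{11 \sqrt{214140631621051}}{455034} \approx 353.75$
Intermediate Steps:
$N = \frac{474029}{2730204}$ ($N = \left(473496 + 533\right) \frac{1}{2730204} = 474029 \cdot \frac{1}{2730204} = \frac{474029}{2730204} \approx 0.17362$)
$r = 125140$ ($r = 4 - \frac{\left(-578 + 3746\right) \left(-79\right)}{2} = 4 - \frac{3168 \left(-79\right)}{2} = 4 - -125136 = 4 + 125136 = 125140$)
$\sqrt{r + N} = \sqrt{125140 + \frac{474029}{2730204}} = \sqrt{\frac{341658202589}{2730204}} = \frac{11 \sqrt{214140631621051}}{455034}$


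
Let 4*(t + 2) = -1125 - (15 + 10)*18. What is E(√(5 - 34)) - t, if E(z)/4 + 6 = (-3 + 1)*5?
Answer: 1327/4 ≈ 331.75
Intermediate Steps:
E(z) = -64 (E(z) = -24 + 4*((-3 + 1)*5) = -24 + 4*(-2*5) = -24 + 4*(-10) = -24 - 40 = -64)
t = -1583/4 (t = -2 + (-1125 - (15 + 10)*18)/4 = -2 + (-1125 - 25*18)/4 = -2 + (-1125 - 1*450)/4 = -2 + (-1125 - 450)/4 = -2 + (¼)*(-1575) = -2 - 1575/4 = -1583/4 ≈ -395.75)
E(√(5 - 34)) - t = -64 - 1*(-1583/4) = -64 + 1583/4 = 1327/4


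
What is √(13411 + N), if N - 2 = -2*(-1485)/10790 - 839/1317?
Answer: √27084988103198961/1421043 ≈ 115.81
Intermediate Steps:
N = 2327954/1421043 (N = 2 + (-2*(-1485)/10790 - 839/1317) = 2 + (2970*(1/10790) - 839*1/1317) = 2 + (297/1079 - 839/1317) = 2 - 514132/1421043 = 2327954/1421043 ≈ 1.6382)
√(13411 + N) = √(13411 + 2327954/1421043) = √(19059935627/1421043) = √27084988103198961/1421043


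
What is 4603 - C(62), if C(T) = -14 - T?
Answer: 4679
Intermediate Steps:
4603 - C(62) = 4603 - (-14 - 1*62) = 4603 - (-14 - 62) = 4603 - 1*(-76) = 4603 + 76 = 4679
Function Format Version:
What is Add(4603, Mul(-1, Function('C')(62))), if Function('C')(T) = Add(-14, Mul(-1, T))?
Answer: 4679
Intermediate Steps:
Add(4603, Mul(-1, Function('C')(62))) = Add(4603, Mul(-1, Add(-14, Mul(-1, 62)))) = Add(4603, Mul(-1, Add(-14, -62))) = Add(4603, Mul(-1, -76)) = Add(4603, 76) = 4679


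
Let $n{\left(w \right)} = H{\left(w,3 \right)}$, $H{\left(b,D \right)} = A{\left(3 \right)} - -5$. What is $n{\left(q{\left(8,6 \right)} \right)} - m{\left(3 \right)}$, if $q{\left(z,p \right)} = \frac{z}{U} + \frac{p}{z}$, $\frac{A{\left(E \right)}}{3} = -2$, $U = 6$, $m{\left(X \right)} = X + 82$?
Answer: $-86$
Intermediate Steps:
$m{\left(X \right)} = 82 + X$
$A{\left(E \right)} = -6$ ($A{\left(E \right)} = 3 \left(-2\right) = -6$)
$q{\left(z,p \right)} = \frac{z}{6} + \frac{p}{z}$
$H{\left(b,D \right)} = -1$ ($H{\left(b,D \right)} = -6 - -5 = -6 + 5 = -1$)
$n{\left(w \right)} = -1$
$n{\left(q{\left(8,6 \right)} \right)} - m{\left(3 \right)} = -1 - \left(82 + 3\right) = -1 - 85 = -86$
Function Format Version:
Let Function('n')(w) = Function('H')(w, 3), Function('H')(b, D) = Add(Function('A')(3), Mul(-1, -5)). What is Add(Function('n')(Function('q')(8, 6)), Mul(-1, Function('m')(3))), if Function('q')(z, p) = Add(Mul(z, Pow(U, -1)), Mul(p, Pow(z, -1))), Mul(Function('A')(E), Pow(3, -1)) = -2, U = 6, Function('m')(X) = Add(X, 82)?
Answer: -86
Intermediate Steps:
Function('m')(X) = Add(82, X)
Function('A')(E) = -6 (Function('A')(E) = Mul(3, -2) = -6)
Function('q')(z, p) = Add(Mul(Rational(1, 6), z), Mul(p, Pow(z, -1))) (Function('q')(z, p) = Add(Mul(z, Pow(6, -1)), Mul(p, Pow(z, -1))) = Add(Mul(z, Rational(1, 6)), Mul(p, Pow(z, -1))) = Add(Mul(Rational(1, 6), z), Mul(p, Pow(z, -1))))
Function('H')(b, D) = -1 (Function('H')(b, D) = Add(-6, Mul(-1, -5)) = Add(-6, 5) = -1)
Function('n')(w) = -1
Add(Function('n')(Function('q')(8, 6)), Mul(-1, Function('m')(3))) = Add(-1, Mul(-1, Add(82, 3))) = Add(-1, Mul(-1, 85)) = Add(-1, -85) = -86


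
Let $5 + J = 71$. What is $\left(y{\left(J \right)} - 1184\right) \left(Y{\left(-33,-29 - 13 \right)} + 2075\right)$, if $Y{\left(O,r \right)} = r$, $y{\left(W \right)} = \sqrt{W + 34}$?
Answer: $-2386742$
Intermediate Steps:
$J = 66$ ($J = -5 + 71 = 66$)
$y{\left(W \right)} = \sqrt{34 + W}$
$\left(y{\left(J \right)} - 1184\right) \left(Y{\left(-33,-29 - 13 \right)} + 2075\right) = \left(\sqrt{34 + 66} - 1184\right) \left(\left(-29 - 13\right) + 2075\right) = \left(\sqrt{100} - 1184\right) \left(-42 + 2075\right) = \left(10 - 1184\right) 2033 = \left(-1174\right) 2033 = -2386742$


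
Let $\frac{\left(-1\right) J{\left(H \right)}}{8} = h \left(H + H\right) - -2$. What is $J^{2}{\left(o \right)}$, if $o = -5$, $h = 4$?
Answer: $92416$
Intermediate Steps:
$J{\left(H \right)} = -16 - 64 H$ ($J{\left(H \right)} = - 8 \left(4 \left(H + H\right) - -2\right) = - 8 \left(4 \cdot 2 H + 2\right) = - 8 \left(8 H + 2\right) = - 8 \left(2 + 8 H\right) = -16 - 64 H$)
$J^{2}{\left(o \right)} = \left(-16 - -320\right)^{2} = \left(-16 + 320\right)^{2} = 304^{2} = 92416$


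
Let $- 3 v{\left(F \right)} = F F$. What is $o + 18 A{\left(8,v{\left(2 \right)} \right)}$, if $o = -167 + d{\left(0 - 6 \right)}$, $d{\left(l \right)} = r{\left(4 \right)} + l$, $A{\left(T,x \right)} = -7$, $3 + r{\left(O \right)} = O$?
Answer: $-298$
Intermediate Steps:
$r{\left(O \right)} = -3 + O$
$v{\left(F \right)} = - \frac{F^{2}}{3}$ ($v{\left(F \right)} = - \frac{F F}{3} = - \frac{F^{2}}{3}$)
$d{\left(l \right)} = 1 + l$ ($d{\left(l \right)} = \left(-3 + 4\right) + l = 1 + l$)
$o = -172$ ($o = -167 + \left(1 + \left(0 - 6\right)\right) = -167 + \left(1 - 6\right) = -167 - 5 = -172$)
$o + 18 A{\left(8,v{\left(2 \right)} \right)} = -172 + 18 \left(-7\right) = -172 - 126 = -298$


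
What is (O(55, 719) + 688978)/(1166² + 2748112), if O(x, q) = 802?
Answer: 172445/1026917 ≈ 0.16792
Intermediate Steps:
(O(55, 719) + 688978)/(1166² + 2748112) = (802 + 688978)/(1166² + 2748112) = 689780/(1359556 + 2748112) = 689780/4107668 = 689780*(1/4107668) = 172445/1026917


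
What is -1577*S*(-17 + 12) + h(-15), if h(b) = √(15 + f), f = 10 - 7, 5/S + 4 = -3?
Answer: -39425/7 + 3*√2 ≈ -5627.9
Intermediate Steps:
S = -5/7 (S = 5/(-4 - 3) = 5/(-7) = 5*(-⅐) = -5/7 ≈ -0.71429)
f = 3
h(b) = 3*√2 (h(b) = √(15 + 3) = √18 = 3*√2)
-1577*S*(-17 + 12) + h(-15) = -(-7885)*(-17 + 12)/7 + 3*√2 = -(-7885)*(-5)/7 + 3*√2 = -1577*25/7 + 3*√2 = -39425/7 + 3*√2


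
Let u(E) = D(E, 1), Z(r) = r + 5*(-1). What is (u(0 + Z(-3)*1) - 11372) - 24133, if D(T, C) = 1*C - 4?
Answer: -35508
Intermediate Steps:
Z(r) = -5 + r (Z(r) = r - 5 = -5 + r)
D(T, C) = -4 + C (D(T, C) = C - 4 = -4 + C)
u(E) = -3 (u(E) = -4 + 1 = -3)
(u(0 + Z(-3)*1) - 11372) - 24133 = (-3 - 11372) - 24133 = -11375 - 24133 = -35508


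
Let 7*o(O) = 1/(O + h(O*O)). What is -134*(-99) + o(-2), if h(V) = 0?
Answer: 185723/14 ≈ 13266.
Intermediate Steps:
o(O) = 1/(7*O) (o(O) = 1/(7*(O + 0)) = 1/(7*O))
-134*(-99) + o(-2) = -134*(-99) + (⅐)/(-2) = 13266 + (⅐)*(-½) = 13266 - 1/14 = 185723/14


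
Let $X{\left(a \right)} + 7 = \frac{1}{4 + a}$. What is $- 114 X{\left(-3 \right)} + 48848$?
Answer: $49532$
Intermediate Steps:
$X{\left(a \right)} = -7 + \frac{1}{4 + a}$
$- 114 X{\left(-3 \right)} + 48848 = - 114 \frac{-27 - -21}{4 - 3} + 48848 = - 114 \frac{-27 + 21}{1} + 48848 = - 114 \cdot 1 \left(-6\right) + 48848 = \left(-114\right) \left(-6\right) + 48848 = 684 + 48848 = 49532$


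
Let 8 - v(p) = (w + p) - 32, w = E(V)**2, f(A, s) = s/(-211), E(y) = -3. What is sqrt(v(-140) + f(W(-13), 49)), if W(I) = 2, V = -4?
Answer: 8*sqrt(118793)/211 ≈ 13.068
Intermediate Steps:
f(A, s) = -s/211 (f(A, s) = s*(-1/211) = -s/211)
w = 9 (w = (-3)**2 = 9)
v(p) = 31 - p (v(p) = 8 - ((9 + p) - 32) = 8 - (-23 + p) = 8 + (23 - p) = 31 - p)
sqrt(v(-140) + f(W(-13), 49)) = sqrt((31 - 1*(-140)) - 1/211*49) = sqrt((31 + 140) - 49/211) = sqrt(171 - 49/211) = sqrt(36032/211) = 8*sqrt(118793)/211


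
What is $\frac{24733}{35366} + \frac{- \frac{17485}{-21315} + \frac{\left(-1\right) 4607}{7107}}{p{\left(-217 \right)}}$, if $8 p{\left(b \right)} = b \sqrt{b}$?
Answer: $\frac{24733}{35366} + \frac{4634256 i \sqrt{217}}{158518008061} \approx 0.69934 + 0.00043066 i$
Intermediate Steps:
$p{\left(b \right)} = \frac{b^{\frac{3}{2}}}{8}$ ($p{\left(b \right)} = \frac{b \sqrt{b}}{8} = \frac{b^{\frac{3}{2}}}{8}$)
$\frac{24733}{35366} + \frac{- \frac{17485}{-21315} + \frac{\left(-1\right) 4607}{7107}}{p{\left(-217 \right)}} = \frac{24733}{35366} + \frac{- \frac{17485}{-21315} + \frac{\left(-1\right) 4607}{7107}}{\frac{1}{8} \left(-217\right)^{\frac{3}{2}}} = 24733 \cdot \frac{1}{35366} + \frac{\left(-17485\right) \left(- \frac{1}{21315}\right) - \frac{4607}{7107}}{\frac{1}{8} \left(- 217 i \sqrt{217}\right)} = \frac{24733}{35366} + \frac{\frac{3497}{4263} - \frac{4607}{7107}}{\left(- \frac{217}{8}\right) i \sqrt{217}} = \frac{24733}{35366} + \frac{579282 \frac{8 i \sqrt{217}}{47089}}{3366349} = \frac{24733}{35366} + \frac{4634256 i \sqrt{217}}{158518008061}$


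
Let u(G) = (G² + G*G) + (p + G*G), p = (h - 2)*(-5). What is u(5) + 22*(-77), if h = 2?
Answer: -1619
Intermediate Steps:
p = 0 (p = (2 - 2)*(-5) = 0*(-5) = 0)
u(G) = 3*G² (u(G) = (G² + G*G) + (0 + G*G) = (G² + G²) + (0 + G²) = 2*G² + G² = 3*G²)
u(5) + 22*(-77) = 3*5² + 22*(-77) = 3*25 - 1694 = 75 - 1694 = -1619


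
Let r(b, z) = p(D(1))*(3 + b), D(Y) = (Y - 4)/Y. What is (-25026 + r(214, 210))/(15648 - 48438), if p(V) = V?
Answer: 8559/10930 ≈ 0.78307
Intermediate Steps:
D(Y) = (-4 + Y)/Y
r(b, z) = -9 - 3*b (r(b, z) = ((-4 + 1)/1)*(3 + b) = (1*(-3))*(3 + b) = -3*(3 + b) = -9 - 3*b)
(-25026 + r(214, 210))/(15648 - 48438) = (-25026 + (-9 - 3*214))/(15648 - 48438) = (-25026 + (-9 - 642))/(-32790) = (-25026 - 651)*(-1/32790) = -25677*(-1/32790) = 8559/10930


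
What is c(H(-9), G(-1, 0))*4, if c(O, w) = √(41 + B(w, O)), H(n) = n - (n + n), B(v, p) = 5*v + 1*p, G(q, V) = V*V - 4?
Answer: 4*√30 ≈ 21.909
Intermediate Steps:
G(q, V) = -4 + V² (G(q, V) = V² - 4 = -4 + V²)
B(v, p) = p + 5*v (B(v, p) = 5*v + p = p + 5*v)
H(n) = -n (H(n) = n - 2*n = -n)
c(O, w) = √(41 + O + 5*w) (c(O, w) = √(41 + (O + 5*w)) = √(41 + O + 5*w))
c(H(-9), G(-1, 0))*4 = √(41 - 1*(-9) + 5*(-4 + 0²))*4 = √(41 + 9 + 5*(-4 + 0))*4 = √(41 + 9 + 5*(-4))*4 = √(41 + 9 - 20)*4 = √30*4 = 4*√30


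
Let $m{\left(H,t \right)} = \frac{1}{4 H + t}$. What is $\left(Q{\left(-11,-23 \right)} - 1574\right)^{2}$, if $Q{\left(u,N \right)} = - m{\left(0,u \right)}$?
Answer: $\frac{299739969}{121} \approx 2.4772 \cdot 10^{6}$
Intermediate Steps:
$m{\left(H,t \right)} = \frac{1}{t + 4 H}$
$Q{\left(u,N \right)} = - \frac{1}{u}$ ($Q{\left(u,N \right)} = - \frac{1}{u + 4 \cdot 0} = - \frac{1}{u + 0} = - \frac{1}{u}$)
$\left(Q{\left(-11,-23 \right)} - 1574\right)^{2} = \left(- \frac{1}{-11} - 1574\right)^{2} = \left(\left(-1\right) \left(- \frac{1}{11}\right) - 1574\right)^{2} = \left(\frac{1}{11} - 1574\right)^{2} = \left(- \frac{17313}{11}\right)^{2} = \frac{299739969}{121}$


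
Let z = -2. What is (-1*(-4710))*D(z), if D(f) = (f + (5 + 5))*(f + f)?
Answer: -150720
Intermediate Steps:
D(f) = 2*f*(10 + f) (D(f) = (f + 10)*(2*f) = (10 + f)*(2*f) = 2*f*(10 + f))
(-1*(-4710))*D(z) = (-1*(-4710))*(2*(-2)*(10 - 2)) = 4710*(2*(-2)*8) = 4710*(-32) = -150720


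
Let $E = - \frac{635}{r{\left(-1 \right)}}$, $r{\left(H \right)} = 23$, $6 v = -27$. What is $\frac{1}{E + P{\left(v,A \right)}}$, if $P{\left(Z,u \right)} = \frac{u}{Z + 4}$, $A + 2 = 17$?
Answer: $- \frac{23}{1325} \approx -0.017358$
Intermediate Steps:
$A = 15$ ($A = -2 + 17 = 15$)
$v = - \frac{9}{2}$ ($v = \frac{1}{6} \left(-27\right) = - \frac{9}{2} \approx -4.5$)
$P{\left(Z,u \right)} = \frac{u}{4 + Z}$
$E = - \frac{635}{23} \approx -27.609$
$\frac{1}{E + P{\left(v,A \right)}} = \frac{1}{- \frac{635}{23} + \frac{15}{4 - \frac{9}{2}}} = \frac{1}{- \frac{635}{23} + \frac{15}{- \frac{1}{2}}} = \frac{1}{- \frac{635}{23} + 15 \left(-2\right)} = \frac{1}{- \frac{635}{23} - 30} = \frac{1}{- \frac{1325}{23}} = - \frac{23}{1325}$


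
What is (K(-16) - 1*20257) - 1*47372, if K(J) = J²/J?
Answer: -67645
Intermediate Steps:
K(J) = J
(K(-16) - 1*20257) - 1*47372 = (-16 - 1*20257) - 1*47372 = (-16 - 20257) - 47372 = -20273 - 47372 = -67645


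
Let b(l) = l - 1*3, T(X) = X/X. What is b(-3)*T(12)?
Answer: -6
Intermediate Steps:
T(X) = 1
b(l) = -3 + l (b(l) = l - 3 = -3 + l)
b(-3)*T(12) = (-3 - 3)*1 = -6*1 = -6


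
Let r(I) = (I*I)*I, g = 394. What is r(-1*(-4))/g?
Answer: 32/197 ≈ 0.16244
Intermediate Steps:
r(I) = I³ (r(I) = I²*I = I³)
r(-1*(-4))/g = (-1*(-4))³/394 = 4³*(1/394) = 64*(1/394) = 32/197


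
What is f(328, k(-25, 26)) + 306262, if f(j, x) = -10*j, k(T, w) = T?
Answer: 302982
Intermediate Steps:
f(328, k(-25, 26)) + 306262 = -10*328 + 306262 = -3280 + 306262 = 302982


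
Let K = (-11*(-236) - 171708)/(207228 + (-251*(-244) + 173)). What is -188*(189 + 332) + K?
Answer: -26313409572/268645 ≈ -97949.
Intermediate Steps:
K = -169112/268645 (K = (2596 - 171708)/(207228 + (61244 + 173)) = -169112/(207228 + 61417) = -169112/268645 ≈ -0.62950)
-188*(189 + 332) + K = -188*(189 + 332) - 169112/268645 = -188*521 - 169112/268645 = -97948 - 169112/268645 = -26313409572/268645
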